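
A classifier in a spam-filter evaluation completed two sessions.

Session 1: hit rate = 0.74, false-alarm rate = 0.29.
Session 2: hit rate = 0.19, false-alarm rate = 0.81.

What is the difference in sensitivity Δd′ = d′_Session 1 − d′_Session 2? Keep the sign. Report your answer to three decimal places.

Session 1: z(0.74) = 0.6433, z(0.29) = -0.5534, d' = 1.1967
Session 2: z(0.19) = -0.8779, z(0.81) = 0.8779, d' = -1.7558
Δd' = d'_Session 1 − d'_Session 2 = 1.1967 − (-1.7558) = 2.9525
Session 1 has the higher sensitivity.

Δd′ = 2.953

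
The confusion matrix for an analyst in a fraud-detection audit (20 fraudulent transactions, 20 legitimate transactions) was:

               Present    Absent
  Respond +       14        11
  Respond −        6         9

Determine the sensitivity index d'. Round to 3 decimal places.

d' = 0.399

H = 14/20 = 0.7000
FA = 11/20 = 0.5500
z(H) = 0.5244
z(FA) = 0.1257
d' = z(H) − z(FA) = 0.5244 − 0.1257 = 0.3987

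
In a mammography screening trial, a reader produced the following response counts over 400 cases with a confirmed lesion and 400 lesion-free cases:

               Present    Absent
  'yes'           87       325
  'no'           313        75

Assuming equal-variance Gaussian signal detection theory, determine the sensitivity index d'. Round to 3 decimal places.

d' = -1.668

H = 87/400 = 0.2175
FA = 325/400 = 0.8125
Φ⁻¹(H) = -0.7807
Φ⁻¹(FA) = 0.8871
d' = z(H) − z(FA) = -0.7807 − 0.8871 = -1.6678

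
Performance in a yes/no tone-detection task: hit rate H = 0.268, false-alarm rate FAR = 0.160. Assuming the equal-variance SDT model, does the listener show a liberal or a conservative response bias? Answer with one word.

conservative

z(H) = -0.619, z(FA) = -0.994
c = −½·(z(H) + z(FA)) = 0.8065
c > 0 → conservative criterion (biased toward responding “no”).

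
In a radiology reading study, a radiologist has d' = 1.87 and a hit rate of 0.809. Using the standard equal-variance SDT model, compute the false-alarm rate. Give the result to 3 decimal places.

false-alarm rate = 0.160

z(hit rate) = z(0.809) = 0.8742
z(FA) = z(H) − d' = 0.8742 − 1.87 = -0.9958
false-alarm rate = Φ(-0.9958) = 0.1597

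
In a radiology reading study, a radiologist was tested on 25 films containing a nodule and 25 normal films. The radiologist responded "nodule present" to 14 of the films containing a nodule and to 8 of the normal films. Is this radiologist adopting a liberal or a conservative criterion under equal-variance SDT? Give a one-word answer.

z(H) = 0.151, z(FA) = -0.468
c = −½·(z(H) + z(FA)) = 0.1585
c > 0 → conservative criterion (biased toward responding “no”).

conservative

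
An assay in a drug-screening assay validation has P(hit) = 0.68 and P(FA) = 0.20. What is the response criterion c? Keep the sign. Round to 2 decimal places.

Φ⁻¹(H) = Φ⁻¹(0.68) = 0.4677
Φ⁻¹(FA) = Φ⁻¹(0.20) = -0.8416
c = −½·[z(H) + z(FA)] = −0.5 × (0.4677 + (-0.8416)) = 0.18695

c = 0.19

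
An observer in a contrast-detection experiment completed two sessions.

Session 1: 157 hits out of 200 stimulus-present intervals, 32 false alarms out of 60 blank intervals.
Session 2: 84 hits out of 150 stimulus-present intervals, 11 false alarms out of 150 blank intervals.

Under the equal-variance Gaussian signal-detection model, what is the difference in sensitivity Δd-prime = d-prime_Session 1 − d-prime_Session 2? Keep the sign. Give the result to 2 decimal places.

Session 1: z(0.7850) = 0.789, z(0.5333) = 0.084, d' = 0.705
Session 2: z(0.5600) = 0.151, z(0.0733) = -1.452, d' = 1.603
Δd' = d'_Session 1 − d'_Session 2 = 0.705 − 1.603 = -0.898
Session 2 has the higher sensitivity.

Δd-prime = -0.90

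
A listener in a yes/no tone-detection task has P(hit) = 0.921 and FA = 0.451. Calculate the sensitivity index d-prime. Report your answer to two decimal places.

z(H) = z(0.921) = 1.4118
z(FA) = z(0.451) = -0.1231
d' = z(H) − z(FA) = 1.4118 − (-0.1231) = 1.5349

d-prime = 1.53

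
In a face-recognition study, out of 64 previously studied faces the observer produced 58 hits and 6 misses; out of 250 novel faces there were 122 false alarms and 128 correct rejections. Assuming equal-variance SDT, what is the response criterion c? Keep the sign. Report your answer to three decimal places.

H = 58/64 = 0.9062
FA = 122/250 = 0.4880
z(H) = 1.3177
z(FA) = -0.0301
c = −½·[z(H) + z(FA)] = −0.5 × (1.3177 + (-0.0301)) = -0.6438

c = -0.644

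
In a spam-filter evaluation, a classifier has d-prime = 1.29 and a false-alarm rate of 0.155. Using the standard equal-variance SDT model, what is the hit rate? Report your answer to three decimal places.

z(false-alarm rate) = z(0.155) = -1.0152
z(H) = z(FA) + d' = -1.0152 + 1.29 = 0.2748
hit rate = Φ(0.2748) = 0.6083

hit rate = 0.608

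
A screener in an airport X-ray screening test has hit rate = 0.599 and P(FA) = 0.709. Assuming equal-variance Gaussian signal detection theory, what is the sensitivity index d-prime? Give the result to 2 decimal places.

Φ⁻¹(H) = Φ⁻¹(0.599) = 0.251
Φ⁻¹(FA) = Φ⁻¹(0.709) = 0.550
d' = z(H) − z(FA) = 0.251 − 0.550 = -0.299

d-prime = -0.30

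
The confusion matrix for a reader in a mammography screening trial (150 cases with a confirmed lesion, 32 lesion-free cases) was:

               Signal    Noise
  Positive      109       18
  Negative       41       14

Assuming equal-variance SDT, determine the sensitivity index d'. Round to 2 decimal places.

d' = 0.45

H = 109/150 = 0.7267
FA = 18/32 = 0.5625
Φ⁻¹(H) = 0.603
Φ⁻¹(FA) = 0.157
d' = z(H) − z(FA) = 0.603 − 0.157 = 0.446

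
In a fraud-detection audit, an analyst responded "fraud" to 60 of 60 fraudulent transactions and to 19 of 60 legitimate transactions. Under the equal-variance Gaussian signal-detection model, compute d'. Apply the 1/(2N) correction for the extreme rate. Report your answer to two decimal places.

The hit rate is 60/60 = 1, so apply the 1/(2N) correction: H → 1 − 1/(2·60) = 0.99167.
z(H) = z(0.99167) = 2.394
z(FA) = z(0.31667) = -0.477
d' = 2.394 − (-0.477) = 2.871

d' = 2.87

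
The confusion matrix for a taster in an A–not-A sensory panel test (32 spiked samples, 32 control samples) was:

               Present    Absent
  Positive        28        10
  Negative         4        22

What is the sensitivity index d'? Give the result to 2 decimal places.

H = 28/32 = 0.8750
FA = 10/32 = 0.3125
z(H) = 1.1503
z(FA) = -0.4888
d' = z(H) − z(FA) = 1.1503 − (-0.4888) = 1.6391

d' = 1.64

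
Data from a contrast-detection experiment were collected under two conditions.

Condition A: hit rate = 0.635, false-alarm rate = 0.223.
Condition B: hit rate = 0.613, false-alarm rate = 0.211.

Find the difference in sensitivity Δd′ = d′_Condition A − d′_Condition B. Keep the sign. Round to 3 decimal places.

Condition A: z(0.635) = 0.3451, z(0.223) = -0.7621, d' = 1.1072
Condition B: z(0.613) = 0.2871, z(0.211) = -0.8030, d' = 1.0901
Δd' = d'_Condition A − d'_Condition B = 1.1072 − 1.0901 = 0.0171
Condition A has the higher sensitivity.

Δd′ = 0.017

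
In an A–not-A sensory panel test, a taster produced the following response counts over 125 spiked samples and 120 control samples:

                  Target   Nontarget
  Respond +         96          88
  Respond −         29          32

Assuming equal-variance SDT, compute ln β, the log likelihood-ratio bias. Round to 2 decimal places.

ln β = -0.07

H = 96/125 = 0.7680
FA = 88/120 = 0.7333
z(H) = 0.732
z(FA) = 0.623
ln β = −½·[z(H)² − z(FA)²] = −0.5 × (0.536 − 0.388) = -0.074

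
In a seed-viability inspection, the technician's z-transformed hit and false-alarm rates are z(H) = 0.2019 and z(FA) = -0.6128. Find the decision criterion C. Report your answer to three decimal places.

C = 0.205

c = −½·[z(H) + z(FA)] = −½·(0.2019 + (-0.6128)) = 0.20545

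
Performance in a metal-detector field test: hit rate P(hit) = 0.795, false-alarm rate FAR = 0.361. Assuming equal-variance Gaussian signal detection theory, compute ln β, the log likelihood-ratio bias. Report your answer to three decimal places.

ln β = -0.276

z(0.795) = 0.8239, z(0.361) = -0.3558
ln β = −½·[z(H)² − z(FA)²] = −0.5 × (0.6788 − 0.1266) = -0.2761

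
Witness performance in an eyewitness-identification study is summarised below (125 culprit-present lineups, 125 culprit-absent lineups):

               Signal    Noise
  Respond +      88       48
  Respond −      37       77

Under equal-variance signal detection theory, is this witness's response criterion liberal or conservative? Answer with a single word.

z(H) = 0.536, z(FA) = -0.295
c = −½·(z(H) + z(FA)) = -0.1205
c < 0 → liberal criterion (biased toward responding “yes”).

liberal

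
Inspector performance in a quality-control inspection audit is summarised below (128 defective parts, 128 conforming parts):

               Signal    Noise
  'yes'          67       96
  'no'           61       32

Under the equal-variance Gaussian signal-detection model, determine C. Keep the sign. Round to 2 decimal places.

C = -0.37

H = 67/128 = 0.5234
FA = 96/128 = 0.7500
Φ⁻¹(H) = 0.059
Φ⁻¹(FA) = 0.674
c = −½·[z(H) + z(FA)] = −0.5 × (0.059 + 0.674) = -0.3665
c < 0: the inspector has a liberal response bias.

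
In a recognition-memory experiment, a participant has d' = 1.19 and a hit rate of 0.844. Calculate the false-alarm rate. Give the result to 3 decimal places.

z(hit rate) = z(0.844) = 1.0110
z(FA) = z(H) − d' = 1.0110 − 1.19 = -0.1790
false-alarm rate = Φ(-0.1790) = 0.4290

false-alarm rate = 0.429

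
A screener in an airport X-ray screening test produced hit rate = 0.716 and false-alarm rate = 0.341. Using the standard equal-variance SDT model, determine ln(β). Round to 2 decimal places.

z(H) = 0.571
z(FA) = -0.410
ln β = −½·[z(H)² − z(FA)²] = −0.5 × (0.326 − 0.168) = -0.079

ln β = -0.08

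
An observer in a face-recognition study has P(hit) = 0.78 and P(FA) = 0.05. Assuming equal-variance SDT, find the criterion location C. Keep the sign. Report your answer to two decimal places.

C = 0.44

Φ⁻¹(H) = 0.772
Φ⁻¹(FA) = -1.645
c = −½·[z(H) + z(FA)] = −0.5 × (0.772 + (-1.645)) = 0.4365
c > 0: the observer has a conservative response bias.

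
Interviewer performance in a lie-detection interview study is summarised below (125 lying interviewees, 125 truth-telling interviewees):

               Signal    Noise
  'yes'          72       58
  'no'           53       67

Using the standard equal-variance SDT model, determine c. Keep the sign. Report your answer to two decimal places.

H = 72/125 = 0.5760
FA = 58/125 = 0.4640
Φ⁻¹(H) = 0.192
Φ⁻¹(FA) = -0.090
c = −½·[z(H) + z(FA)] = −0.5 × (0.192 + (-0.090)) = -0.051
c < 0: the interviewer has a liberal response bias.

c = -0.05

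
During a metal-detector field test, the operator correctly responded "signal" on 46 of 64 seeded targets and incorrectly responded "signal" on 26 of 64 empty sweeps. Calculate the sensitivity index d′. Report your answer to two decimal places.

H = 46/64 = 0.7188
FA = 26/64 = 0.4062
Φ⁻¹(H) = Φ⁻¹(0.7188) = 0.5793
Φ⁻¹(FA) = Φ⁻¹(0.4062) = -0.2373
d' = z(H) − z(FA) = 0.5793 − (-0.2373) = 0.8166

d′ = 0.82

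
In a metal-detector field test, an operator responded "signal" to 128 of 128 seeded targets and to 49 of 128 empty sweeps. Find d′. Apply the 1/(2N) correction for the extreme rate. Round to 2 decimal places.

d′ = 2.96

The hit rate is 128/128 = 1, so apply the 1/(2N) correction: H → 1 − 1/(2·128) = 0.99609.
z(H) = z(0.99609) = 2.660
z(FA) = z(0.38281) = -0.298
d' = 2.660 − (-0.298) = 2.958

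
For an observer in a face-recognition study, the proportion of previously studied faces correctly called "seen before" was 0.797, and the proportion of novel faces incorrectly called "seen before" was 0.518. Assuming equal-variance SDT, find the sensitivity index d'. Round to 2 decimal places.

d' = 0.79

z(0.797) = 0.8310, z(0.518) = 0.0451
d' = z(H) − z(FA) = 0.8310 − 0.0451 = 0.7859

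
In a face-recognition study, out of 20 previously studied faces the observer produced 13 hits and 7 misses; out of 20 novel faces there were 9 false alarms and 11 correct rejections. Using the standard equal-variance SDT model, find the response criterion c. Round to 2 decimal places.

c = -0.13

H = 13/20 = 0.6500
FA = 9/20 = 0.4500
Φ⁻¹(H) = 0.385
Φ⁻¹(FA) = -0.126
c = −½·[z(H) + z(FA)] = −0.5 × (0.385 + (-0.126)) = -0.1295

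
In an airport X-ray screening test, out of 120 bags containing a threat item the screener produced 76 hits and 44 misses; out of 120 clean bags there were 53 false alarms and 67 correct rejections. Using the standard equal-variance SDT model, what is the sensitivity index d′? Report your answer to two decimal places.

d′ = 0.49

H = 76/120 = 0.6333
FA = 53/120 = 0.4417
z(0.6333) = 0.3406, z(0.4417) = -0.1467
d' = z(H) − z(FA) = 0.3406 − (-0.1467) = 0.4873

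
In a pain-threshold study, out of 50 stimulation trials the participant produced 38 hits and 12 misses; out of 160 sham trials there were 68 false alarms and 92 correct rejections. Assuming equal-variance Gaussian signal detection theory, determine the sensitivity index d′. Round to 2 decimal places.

H = 38/50 = 0.7600
FA = 68/160 = 0.4250
Φ⁻¹(H) = Φ⁻¹(0.7600) = 0.706
Φ⁻¹(FA) = Φ⁻¹(0.4250) = -0.189
d' = z(H) − z(FA) = 0.706 − (-0.189) = 0.895

d′ = 0.90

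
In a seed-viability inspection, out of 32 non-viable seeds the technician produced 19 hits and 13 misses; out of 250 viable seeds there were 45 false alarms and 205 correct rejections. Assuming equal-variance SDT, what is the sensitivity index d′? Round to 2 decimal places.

d′ = 1.15

H = 19/32 = 0.5938
FA = 45/250 = 0.1800
z(H) = z(0.5938) = 0.237
z(FA) = z(0.1800) = -0.915
d' = z(H) − z(FA) = 0.237 − (-0.915) = 1.152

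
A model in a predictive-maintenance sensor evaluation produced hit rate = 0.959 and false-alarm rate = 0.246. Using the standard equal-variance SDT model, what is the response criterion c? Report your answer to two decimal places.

Φ⁻¹(H) = Φ⁻¹(0.959) = 1.7392
Φ⁻¹(FA) = Φ⁻¹(0.246) = -0.6871
c = −½·[z(H) + z(FA)] = −0.5 × (1.7392 + (-0.6871)) = -0.52605

c = -0.53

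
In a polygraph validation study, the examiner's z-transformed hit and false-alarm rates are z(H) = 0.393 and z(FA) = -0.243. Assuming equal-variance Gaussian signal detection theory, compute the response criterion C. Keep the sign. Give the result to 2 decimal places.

C = -0.08

c = −½·[z(H) + z(FA)] = −½·(0.393 + (-0.243)) = -0.075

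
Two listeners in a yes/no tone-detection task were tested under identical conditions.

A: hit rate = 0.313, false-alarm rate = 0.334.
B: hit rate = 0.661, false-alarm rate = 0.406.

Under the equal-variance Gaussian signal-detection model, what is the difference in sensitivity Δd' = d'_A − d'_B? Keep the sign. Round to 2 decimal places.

A: z(0.313) = -0.487, z(0.334) = -0.429, d' = -0.058
B: z(0.661) = 0.415, z(0.406) = -0.238, d' = 0.653
Δd' = d'_A − d'_B = -0.058 − 0.653 = -0.711
B has the higher sensitivity.

Δd' = -0.71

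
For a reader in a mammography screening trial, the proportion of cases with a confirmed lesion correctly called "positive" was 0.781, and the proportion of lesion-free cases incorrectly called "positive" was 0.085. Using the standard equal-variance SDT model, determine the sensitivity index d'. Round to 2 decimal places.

d' = 2.15

z(0.781) = 0.776, z(0.085) = -1.372
d' = z(H) − z(FA) = 0.776 − (-1.372) = 2.148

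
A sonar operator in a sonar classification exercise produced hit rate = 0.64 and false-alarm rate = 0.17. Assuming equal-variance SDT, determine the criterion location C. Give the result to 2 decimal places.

C = 0.30

z(0.64) = 0.3585, z(0.17) = -0.9542
c = −½·[z(H) + z(FA)] = −0.5 × (0.3585 + (-0.9542)) = 0.29785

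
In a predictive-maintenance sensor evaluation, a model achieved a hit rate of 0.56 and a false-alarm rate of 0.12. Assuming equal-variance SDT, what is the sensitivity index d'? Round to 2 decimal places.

Φ⁻¹(0.56) = 0.1510, Φ⁻¹(0.12) = -1.1750
d' = z(H) − z(FA) = 0.1510 − (-1.1750) = 1.3260

d' = 1.33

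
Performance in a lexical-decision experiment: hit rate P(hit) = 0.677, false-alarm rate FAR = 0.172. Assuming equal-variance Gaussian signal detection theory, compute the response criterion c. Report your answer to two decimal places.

c = 0.24

z(H) = z(0.677) = 0.459
z(FA) = z(0.172) = -0.946
c = −½·[z(H) + z(FA)] = −0.5 × (0.459 + (-0.946)) = 0.2435
c > 0: the participant has a conservative response bias.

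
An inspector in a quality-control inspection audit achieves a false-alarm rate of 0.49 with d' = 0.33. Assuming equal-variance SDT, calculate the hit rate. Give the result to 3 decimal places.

z(false-alarm rate) = z(0.49) = -0.0251
z(H) = z(FA) + d' = -0.0251 + 0.33 = 0.3049
hit rate = Φ(0.3049) = 0.6198

hit rate = 0.620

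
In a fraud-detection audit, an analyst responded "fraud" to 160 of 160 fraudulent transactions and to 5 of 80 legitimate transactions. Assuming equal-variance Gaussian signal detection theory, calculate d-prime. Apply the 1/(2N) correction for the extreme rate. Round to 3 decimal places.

The hit rate is 160/160 = 1, so apply the 1/(2N) correction: H → 1 − 1/(2·160) = 0.99687.
z(H) = z(0.99687) = 2.7338
z(FA) = z(0.06250) = -1.5341
d' = 2.7338 − (-1.5341) = 4.2679

d-prime = 4.268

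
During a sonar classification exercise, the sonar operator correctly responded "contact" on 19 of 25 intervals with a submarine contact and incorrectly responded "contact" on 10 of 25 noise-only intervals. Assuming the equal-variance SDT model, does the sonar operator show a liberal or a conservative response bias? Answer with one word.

z(H) = 0.706, z(FA) = -0.253
c = −½·(z(H) + z(FA)) = -0.2265
c < 0 → liberal criterion (biased toward responding “yes”).

liberal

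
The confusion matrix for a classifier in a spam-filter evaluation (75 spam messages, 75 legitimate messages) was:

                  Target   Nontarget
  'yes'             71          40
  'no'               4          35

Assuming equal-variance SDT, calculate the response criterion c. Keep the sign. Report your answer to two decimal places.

H = 71/75 = 0.9467
FA = 40/75 = 0.5333
z(H) = z(0.9467) = 1.614
z(FA) = z(0.5333) = 0.084
c = −½·[z(H) + z(FA)] = −0.5 × (1.614 + 0.084) = -0.849

c = -0.85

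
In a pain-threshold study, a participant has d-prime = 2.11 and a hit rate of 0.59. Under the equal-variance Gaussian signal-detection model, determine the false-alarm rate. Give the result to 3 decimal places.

z(hit rate) = z(0.59) = 0.2275
z(FA) = z(H) − d' = 0.2275 − 2.11 = -1.8825
false-alarm rate = Φ(-1.8825) = 0.0299

false-alarm rate = 0.030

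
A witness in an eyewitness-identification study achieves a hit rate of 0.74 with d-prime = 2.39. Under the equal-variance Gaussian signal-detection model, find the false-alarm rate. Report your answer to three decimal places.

false-alarm rate = 0.040

z(hit rate) = z(0.74) = 0.6433
z(FA) = z(H) − d' = 0.6433 − 2.39 = -1.7467
false-alarm rate = Φ(-1.7467) = 0.0403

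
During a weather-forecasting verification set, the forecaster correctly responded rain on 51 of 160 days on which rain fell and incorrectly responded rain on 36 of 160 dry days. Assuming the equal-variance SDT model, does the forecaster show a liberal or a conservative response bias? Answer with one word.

z(H) = -0.471, z(FA) = -0.755
c = −½·(z(H) + z(FA)) = 0.613
c > 0 → conservative criterion (biased toward responding “no”).

conservative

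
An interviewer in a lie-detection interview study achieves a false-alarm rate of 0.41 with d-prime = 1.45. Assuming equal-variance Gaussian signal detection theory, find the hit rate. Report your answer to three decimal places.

hit rate = 0.889

z(false-alarm rate) = z(0.41) = -0.2275
z(H) = z(FA) + d' = -0.2275 + 1.45 = 1.2225
hit rate = Φ(1.2225) = 0.8892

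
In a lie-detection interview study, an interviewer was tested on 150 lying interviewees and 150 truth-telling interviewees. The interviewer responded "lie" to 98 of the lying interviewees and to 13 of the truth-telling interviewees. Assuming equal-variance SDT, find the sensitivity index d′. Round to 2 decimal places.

H = 98/150 = 0.6533
FA = 13/150 = 0.0867
z(H) = z(0.6533) = 0.3942
z(FA) = z(0.0867) = -1.3614
d' = z(H) − z(FA) = 0.3942 − (-1.3614) = 1.7556

d′ = 1.76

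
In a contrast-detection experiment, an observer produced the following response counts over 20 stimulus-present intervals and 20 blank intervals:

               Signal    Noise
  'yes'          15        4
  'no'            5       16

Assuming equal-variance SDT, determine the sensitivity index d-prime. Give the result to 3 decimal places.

H = 15/20 = 0.7500
FA = 4/20 = 0.2000
Φ⁻¹(H) = 0.6745
Φ⁻¹(FA) = -0.8416
d' = z(H) − z(FA) = 0.6745 − (-0.8416) = 1.5161

d-prime = 1.516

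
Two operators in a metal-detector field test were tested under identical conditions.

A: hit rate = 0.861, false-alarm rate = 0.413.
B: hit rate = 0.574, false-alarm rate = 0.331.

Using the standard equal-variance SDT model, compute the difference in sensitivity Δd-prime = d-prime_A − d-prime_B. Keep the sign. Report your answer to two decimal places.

Δd-prime = 0.68

A: z(0.861) = 1.085, z(0.413) = -0.220, d' = 1.305
B: z(0.574) = 0.187, z(0.331) = -0.437, d' = 0.624
Δd' = d'_A − d'_B = 1.305 − 0.624 = 0.681
A has the higher sensitivity.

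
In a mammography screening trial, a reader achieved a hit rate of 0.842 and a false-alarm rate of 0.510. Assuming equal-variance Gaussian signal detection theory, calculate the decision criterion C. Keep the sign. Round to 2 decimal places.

C = -0.51

z(H) = 1.003
z(FA) = 0.025
c = −½·[z(H) + z(FA)] = −0.5 × (1.003 + 0.025) = -0.514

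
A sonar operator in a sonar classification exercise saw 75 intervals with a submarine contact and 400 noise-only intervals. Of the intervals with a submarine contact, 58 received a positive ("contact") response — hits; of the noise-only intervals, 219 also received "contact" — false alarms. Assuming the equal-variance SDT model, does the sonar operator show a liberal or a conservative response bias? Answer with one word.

liberal

z(H) = 0.750, z(FA) = 0.119
c = −½·(z(H) + z(FA)) = -0.4345
c < 0 → liberal criterion (biased toward responding “yes”).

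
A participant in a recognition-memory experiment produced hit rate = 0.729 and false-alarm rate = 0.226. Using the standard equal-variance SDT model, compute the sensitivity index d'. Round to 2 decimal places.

d' = 1.36

z(0.729) = 0.6098, z(0.226) = -0.7521
d' = z(H) − z(FA) = 0.6098 − (-0.7521) = 1.3619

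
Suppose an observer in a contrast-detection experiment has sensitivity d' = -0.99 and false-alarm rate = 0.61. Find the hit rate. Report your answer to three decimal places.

hit rate = 0.239

z(false-alarm rate) = z(0.61) = 0.2793
z(H) = z(FA) + d' = 0.2793 + (-0.99) = -0.7107
hit rate = Φ(-0.7107) = 0.2386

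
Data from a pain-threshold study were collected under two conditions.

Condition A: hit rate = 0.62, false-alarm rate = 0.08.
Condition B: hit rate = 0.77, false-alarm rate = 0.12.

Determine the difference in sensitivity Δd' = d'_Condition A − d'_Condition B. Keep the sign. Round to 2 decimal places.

Δd' = -0.20

Condition A: z(0.62) = 0.305, z(0.08) = -1.405, d' = 1.710
Condition B: z(0.77) = 0.739, z(0.12) = -1.175, d' = 1.914
Δd' = d'_Condition A − d'_Condition B = 1.710 − 1.914 = -0.204
Condition B has the higher sensitivity.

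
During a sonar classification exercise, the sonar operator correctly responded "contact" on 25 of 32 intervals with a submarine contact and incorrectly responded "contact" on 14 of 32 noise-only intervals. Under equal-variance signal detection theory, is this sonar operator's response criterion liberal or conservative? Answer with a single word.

z(H) = 0.776, z(FA) = -0.157
c = −½·(z(H) + z(FA)) = -0.3095
c < 0 → liberal criterion (biased toward responding “yes”).

liberal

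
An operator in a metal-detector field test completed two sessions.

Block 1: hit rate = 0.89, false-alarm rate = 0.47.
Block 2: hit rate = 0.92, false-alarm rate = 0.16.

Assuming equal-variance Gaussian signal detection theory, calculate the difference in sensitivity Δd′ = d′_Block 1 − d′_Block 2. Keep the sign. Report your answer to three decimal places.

Block 1: z(0.89) = 1.2265, z(0.47) = -0.0753, d' = 1.3018
Block 2: z(0.92) = 1.4051, z(0.16) = -0.9945, d' = 2.3996
Δd' = d'_Block 1 − d'_Block 2 = 1.3018 − 2.3996 = -1.0978
Block 2 has the higher sensitivity.

Δd′ = -1.098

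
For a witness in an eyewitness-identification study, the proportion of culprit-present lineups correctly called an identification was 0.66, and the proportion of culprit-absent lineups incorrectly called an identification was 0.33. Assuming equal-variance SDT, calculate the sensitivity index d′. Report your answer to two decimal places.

z(0.66) = 0.412, z(0.33) = -0.440
d' = z(H) − z(FA) = 0.412 − (-0.440) = 0.852

d′ = 0.85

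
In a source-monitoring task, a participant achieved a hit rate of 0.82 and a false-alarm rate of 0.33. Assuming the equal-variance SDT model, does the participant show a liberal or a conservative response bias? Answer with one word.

z(H) = 0.915, z(FA) = -0.440
c = −½·(z(H) + z(FA)) = -0.2375
c < 0 → liberal criterion (biased toward responding “yes”).

liberal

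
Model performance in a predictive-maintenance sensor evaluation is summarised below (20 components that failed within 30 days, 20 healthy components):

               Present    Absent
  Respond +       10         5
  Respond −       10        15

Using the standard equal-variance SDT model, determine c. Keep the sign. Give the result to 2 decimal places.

c = 0.34

H = 10/20 = 0.5000
FA = 5/20 = 0.2500
z(H) = z(0.5000) = 0.0000
z(FA) = z(0.2500) = -0.6745
c = −½·[z(H) + z(FA)] = −0.5 × (0.0000 + (-0.6745)) = 0.33725
c > 0: the model has a conservative response bias.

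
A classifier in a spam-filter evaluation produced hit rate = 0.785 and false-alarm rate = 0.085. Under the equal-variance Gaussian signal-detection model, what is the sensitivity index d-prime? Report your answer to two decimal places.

d-prime = 2.16

z(H) = z(0.785) = 0.7892
z(FA) = z(0.085) = -1.3722
d' = z(H) − z(FA) = 0.7892 − (-1.3722) = 2.1614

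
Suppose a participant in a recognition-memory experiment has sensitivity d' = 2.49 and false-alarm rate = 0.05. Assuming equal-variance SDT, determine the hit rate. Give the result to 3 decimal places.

z(false-alarm rate) = z(0.05) = -1.6449
z(H) = z(FA) + d' = -1.6449 + 2.49 = 0.8451
hit rate = Φ(0.8451) = 0.8010

hit rate = 0.801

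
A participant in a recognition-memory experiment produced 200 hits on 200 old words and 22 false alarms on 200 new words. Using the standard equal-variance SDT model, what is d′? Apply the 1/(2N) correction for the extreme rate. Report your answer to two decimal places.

The hit rate is 200/200 = 1, so apply the 1/(2N) correction: H → 1 − 1/(2·200) = 0.99750.
z(H) = z(0.99750) = 2.807
z(FA) = z(0.11000) = -1.227
d' = 2.807 − (-1.227) = 4.034

d′ = 4.03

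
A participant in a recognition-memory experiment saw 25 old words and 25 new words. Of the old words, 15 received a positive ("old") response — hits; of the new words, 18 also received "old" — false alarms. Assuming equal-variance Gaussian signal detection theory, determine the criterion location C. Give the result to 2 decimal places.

H = 15/25 = 0.6000
FA = 18/25 = 0.7200
z(H) = z(0.6000) = 0.2533
z(FA) = z(0.7200) = 0.5828
c = −½·[z(H) + z(FA)] = −0.5 × (0.2533 + 0.5828) = -0.41805
c < 0: the participant has a liberal response bias.

C = -0.42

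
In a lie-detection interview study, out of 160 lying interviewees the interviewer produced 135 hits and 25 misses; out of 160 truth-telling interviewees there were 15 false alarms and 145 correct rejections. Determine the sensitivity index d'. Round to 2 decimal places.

d' = 2.33

H = 135/160 = 0.8438
FA = 15/160 = 0.0938
z(0.8438) = 1.010, z(0.0938) = -1.318
d' = z(H) − z(FA) = 1.010 − (-1.318) = 2.328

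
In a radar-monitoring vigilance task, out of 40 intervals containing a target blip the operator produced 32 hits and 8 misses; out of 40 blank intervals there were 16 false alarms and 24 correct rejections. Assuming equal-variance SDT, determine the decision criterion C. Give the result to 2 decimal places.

C = -0.29

H = 32/40 = 0.8000
FA = 16/40 = 0.4000
Φ⁻¹(H) = Φ⁻¹(0.8000) = 0.8416
Φ⁻¹(FA) = Φ⁻¹(0.4000) = -0.2533
c = −½·[z(H) + z(FA)] = −0.5 × (0.8416 + (-0.2533)) = -0.29415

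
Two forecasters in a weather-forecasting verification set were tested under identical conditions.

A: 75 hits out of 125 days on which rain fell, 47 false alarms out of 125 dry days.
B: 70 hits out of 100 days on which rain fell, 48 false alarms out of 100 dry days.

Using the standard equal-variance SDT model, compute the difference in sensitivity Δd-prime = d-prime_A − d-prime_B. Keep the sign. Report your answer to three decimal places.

Δd-prime = -0.005

A: z(0.6000) = 0.2533, z(0.3760) = -0.3160, d' = 0.5693
B: z(0.7000) = 0.5244, z(0.4800) = -0.0502, d' = 0.5746
Δd' = d'_A − d'_B = 0.5693 − 0.5746 = -0.0053
B has the higher sensitivity.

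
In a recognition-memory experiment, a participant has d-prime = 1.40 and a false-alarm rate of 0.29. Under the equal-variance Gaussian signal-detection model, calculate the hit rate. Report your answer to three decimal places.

z(false-alarm rate) = z(0.29) = -0.5534
z(H) = z(FA) + d' = -0.5534 + 1.40 = 0.8466
hit rate = Φ(0.8466) = 0.8014

hit rate = 0.801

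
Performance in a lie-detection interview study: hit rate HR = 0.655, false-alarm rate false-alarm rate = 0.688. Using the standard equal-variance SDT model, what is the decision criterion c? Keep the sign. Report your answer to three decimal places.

c = -0.445

z(0.655) = 0.3989, z(0.688) = 0.4902
c = −½·[z(H) + z(FA)] = −0.5 × (0.3989 + 0.4902) = -0.44455
c < 0: the interviewer has a liberal response bias.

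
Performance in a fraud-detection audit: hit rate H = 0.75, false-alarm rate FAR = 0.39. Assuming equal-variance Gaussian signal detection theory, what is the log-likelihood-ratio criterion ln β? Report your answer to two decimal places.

ln β = -0.19

z(H) = 0.674
z(FA) = -0.279
ln β = −½·[z(H)² − z(FA)²] = −0.5 × (0.454 − 0.078) = -0.188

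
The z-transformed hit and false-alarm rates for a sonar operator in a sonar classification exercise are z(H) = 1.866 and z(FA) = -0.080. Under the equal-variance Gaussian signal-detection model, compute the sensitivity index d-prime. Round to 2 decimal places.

d-prime = 1.95

d' = z(H) − z(FA) = 1.866 − (-0.080) = 1.946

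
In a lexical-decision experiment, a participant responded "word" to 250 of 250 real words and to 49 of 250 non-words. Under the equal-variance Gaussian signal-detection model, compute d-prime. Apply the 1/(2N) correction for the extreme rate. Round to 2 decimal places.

The hit rate is 250/250 = 1, so apply the 1/(2N) correction: H → 1 − 1/(2·250) = 0.99800.
z(H) = z(0.99800) = 2.878
z(FA) = z(0.19600) = -0.856
d' = 2.878 − (-0.856) = 3.734

d-prime = 3.73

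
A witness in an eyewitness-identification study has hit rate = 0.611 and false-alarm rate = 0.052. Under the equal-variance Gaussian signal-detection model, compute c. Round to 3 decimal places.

Φ⁻¹(H) = Φ⁻¹(0.611) = 0.2819
Φ⁻¹(FA) = Φ⁻¹(0.052) = -1.6258
c = −½·[z(H) + z(FA)] = −0.5 × (0.2819 + (-1.6258)) = 0.67195

c = 0.672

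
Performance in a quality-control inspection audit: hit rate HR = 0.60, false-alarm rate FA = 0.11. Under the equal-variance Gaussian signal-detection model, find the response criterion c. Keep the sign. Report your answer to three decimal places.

z(H) = z(0.60) = 0.2533
z(FA) = z(0.11) = -1.2265
c = −½·[z(H) + z(FA)] = −0.5 × (0.2533 + (-1.2265)) = 0.4866
c > 0: the inspector has a conservative response bias.

c = 0.487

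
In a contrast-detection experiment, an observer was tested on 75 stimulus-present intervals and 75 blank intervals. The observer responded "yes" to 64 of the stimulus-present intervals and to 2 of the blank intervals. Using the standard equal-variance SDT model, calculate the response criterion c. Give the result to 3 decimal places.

H = 64/75 = 0.8533
FA = 2/75 = 0.0267
z(0.8533) = 1.0507, z(0.0267) = -1.9317
c = −½·[z(H) + z(FA)] = −0.5 × (1.0507 + (-1.9317)) = 0.4405
c > 0: the observer has a conservative response bias.

c = 0.441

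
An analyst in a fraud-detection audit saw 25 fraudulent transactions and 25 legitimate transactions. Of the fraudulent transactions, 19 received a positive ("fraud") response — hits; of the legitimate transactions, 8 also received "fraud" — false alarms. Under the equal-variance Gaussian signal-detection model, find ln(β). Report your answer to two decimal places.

ln β = -0.14

H = 19/25 = 0.7600
FA = 8/25 = 0.3200
z(0.7600) = 0.706, z(0.3200) = -0.468
ln β = −½·[z(H)² − z(FA)²] = −0.5 × (0.498 − 0.219) = -0.1395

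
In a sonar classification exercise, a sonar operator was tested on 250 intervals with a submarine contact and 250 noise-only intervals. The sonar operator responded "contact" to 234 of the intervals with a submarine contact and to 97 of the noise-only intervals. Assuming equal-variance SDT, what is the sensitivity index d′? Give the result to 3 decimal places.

H = 234/250 = 0.9360
FA = 97/250 = 0.3880
Φ⁻¹(0.9360) = 1.5220, Φ⁻¹(0.3880) = -0.2845
d' = z(H) − z(FA) = 1.5220 − (-0.2845) = 1.8065

d′ = 1.807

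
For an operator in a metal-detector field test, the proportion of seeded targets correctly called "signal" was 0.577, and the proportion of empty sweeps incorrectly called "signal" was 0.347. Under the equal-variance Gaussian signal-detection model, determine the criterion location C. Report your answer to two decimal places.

C = 0.10

z(H) = z(0.577) = 0.194
z(FA) = z(0.347) = -0.393
c = −½·[z(H) + z(FA)] = −0.5 × (0.194 + (-0.393)) = 0.0995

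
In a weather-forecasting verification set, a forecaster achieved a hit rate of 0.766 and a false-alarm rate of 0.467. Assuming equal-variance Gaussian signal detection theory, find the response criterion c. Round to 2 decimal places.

c = -0.32

z(0.766) = 0.7257, z(0.467) = -0.0828
c = −½·[z(H) + z(FA)] = −0.5 × (0.7257 + (-0.0828)) = -0.32145
c < 0: the forecaster has a liberal response bias.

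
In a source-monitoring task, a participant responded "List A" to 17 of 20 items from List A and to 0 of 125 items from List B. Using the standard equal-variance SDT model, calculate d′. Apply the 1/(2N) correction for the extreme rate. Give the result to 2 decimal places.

d′ = 3.69

The false-alarm rate is 0/125 = 0, so apply the 1/(2N) correction: FA → 1/(2·125) = 0.00400.
z(H) = z(0.85000) = 1.036
z(FA) = z(0.00400) = -2.652
d' = 1.036 − (-2.652) = 3.688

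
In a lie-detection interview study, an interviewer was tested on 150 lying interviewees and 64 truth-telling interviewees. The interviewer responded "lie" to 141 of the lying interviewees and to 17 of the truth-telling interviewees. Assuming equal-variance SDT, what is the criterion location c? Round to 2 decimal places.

H = 141/150 = 0.9400
FA = 17/64 = 0.2656
z(H) = z(0.9400) = 1.5548
z(FA) = z(0.2656) = -0.6262
c = −½·[z(H) + z(FA)] = −0.5 × (1.5548 + (-0.6262)) = -0.4643

c = -0.46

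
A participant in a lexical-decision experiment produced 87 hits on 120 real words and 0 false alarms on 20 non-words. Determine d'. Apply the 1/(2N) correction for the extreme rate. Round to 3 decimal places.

The false-alarm rate is 0/20 = 0, so apply the 1/(2N) correction: FA → 1/(2·20) = 0.02500.
z(H) = z(0.72500) = 0.5978
z(FA) = z(0.02500) = -1.9600
d' = 0.5978 − (-1.9600) = 2.5578

d' = 2.558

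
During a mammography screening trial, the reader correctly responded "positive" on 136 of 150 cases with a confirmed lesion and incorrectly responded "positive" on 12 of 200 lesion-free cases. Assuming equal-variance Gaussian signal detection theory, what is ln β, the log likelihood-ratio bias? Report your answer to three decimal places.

H = 136/150 = 0.9067
FA = 12/200 = 0.0600
z(0.9067) = 1.3207, z(0.0600) = -1.5548
ln β = −½·[z(H)² − z(FA)²] = −0.5 × (1.7442 − 2.4174) = 0.3366

ln β = 0.337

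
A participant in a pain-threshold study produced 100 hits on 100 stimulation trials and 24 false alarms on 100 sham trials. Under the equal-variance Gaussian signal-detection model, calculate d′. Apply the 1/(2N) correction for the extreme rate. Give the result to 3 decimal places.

d′ = 3.282

The hit rate is 100/100 = 1, so apply the 1/(2N) correction: H → 1 − 1/(2·100) = 0.99500.
z(H) = z(0.99500) = 2.5758
z(FA) = z(0.24000) = -0.7063
d' = 2.5758 − (-0.7063) = 3.2821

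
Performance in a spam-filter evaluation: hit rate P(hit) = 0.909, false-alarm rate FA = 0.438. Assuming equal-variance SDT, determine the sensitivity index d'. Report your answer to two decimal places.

z(H) = z(0.909) = 1.335
z(FA) = z(0.438) = -0.156
d' = z(H) − z(FA) = 1.335 − (-0.156) = 1.491

d' = 1.49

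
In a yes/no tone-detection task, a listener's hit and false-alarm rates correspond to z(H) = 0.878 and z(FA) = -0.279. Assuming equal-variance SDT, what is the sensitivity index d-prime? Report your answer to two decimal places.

d-prime = 1.16

d' = z(H) − z(FA) = 0.878 − (-0.279) = 1.157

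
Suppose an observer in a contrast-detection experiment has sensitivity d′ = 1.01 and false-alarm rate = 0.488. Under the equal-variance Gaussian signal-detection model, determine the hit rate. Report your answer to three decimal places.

z(false-alarm rate) = z(0.488) = -0.0301
z(H) = z(FA) + d' = -0.0301 + 1.01 = 0.9799
hit rate = Φ(0.9799) = 0.8364

hit rate = 0.836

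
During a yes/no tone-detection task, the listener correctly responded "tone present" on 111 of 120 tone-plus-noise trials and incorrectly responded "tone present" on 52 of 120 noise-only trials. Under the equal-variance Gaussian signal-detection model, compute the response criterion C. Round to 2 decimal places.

H = 111/120 = 0.9250
FA = 52/120 = 0.4333
Φ⁻¹(H) = Φ⁻¹(0.9250) = 1.440
Φ⁻¹(FA) = Φ⁻¹(0.4333) = -0.168
c = −½·[z(H) + z(FA)] = −0.5 × (1.440 + (-0.168)) = -0.636
c < 0: the listener has a liberal response bias.

C = -0.64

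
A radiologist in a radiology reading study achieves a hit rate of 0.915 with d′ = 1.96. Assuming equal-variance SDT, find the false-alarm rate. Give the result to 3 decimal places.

false-alarm rate = 0.278

z(hit rate) = z(0.915) = 1.3722
z(FA) = z(H) − d' = 1.3722 − 1.96 = -0.5878
false-alarm rate = Φ(-0.5878) = 0.2783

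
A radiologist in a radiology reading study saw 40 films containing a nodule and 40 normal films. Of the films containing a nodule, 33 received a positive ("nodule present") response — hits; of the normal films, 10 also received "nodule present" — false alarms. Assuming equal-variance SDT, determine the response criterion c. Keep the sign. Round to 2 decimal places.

c = -0.13

H = 33/40 = 0.8250
FA = 10/40 = 0.2500
z(0.8250) = 0.935, z(0.2500) = -0.674
c = −½·[z(H) + z(FA)] = −0.5 × (0.935 + (-0.674)) = -0.1305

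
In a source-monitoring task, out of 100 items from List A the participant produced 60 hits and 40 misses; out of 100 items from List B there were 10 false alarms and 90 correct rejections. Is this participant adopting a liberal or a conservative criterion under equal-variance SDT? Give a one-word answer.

conservative

z(H) = 0.253, z(FA) = -1.282
c = −½·(z(H) + z(FA)) = 0.5145
c > 0 → conservative criterion (biased toward responding “no”).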